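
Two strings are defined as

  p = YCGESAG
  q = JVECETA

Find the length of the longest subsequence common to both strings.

3

Let dp[i][j] be the LCS length of the first i characters of p and the first j characters of q. dp[i][j] = dp[i-1][j-1]+1 when the i-th and j-th characters match, else max(dp[i-1][j], dp[i][j-1]).
    ·  J  V  E  C  E  T  A
 ·  0  0  0  0  0  0  0  0
 Y  0  0  0  0  0  0  0  0
 C  0  0  0  0  1  1  1  1
 G  0  0  0  0  1  1  1  1
 E  0  0  0  1  1  2  2  2
 S  0  0  0  1  1  2  2  2
 A  0  0  0  1  1  2  2  3
 G  0  0  0  1  1  2  2  3
dp[7][7] = 3. One LCS (by backtracking along matches): CEA.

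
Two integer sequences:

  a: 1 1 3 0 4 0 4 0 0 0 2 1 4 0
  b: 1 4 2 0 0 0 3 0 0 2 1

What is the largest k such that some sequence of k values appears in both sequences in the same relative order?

Match 1 at a[1]=b[1]; then 0 at a[4]=b[4]; then 0 at a[6]=b[5]; then 0 at a[8]=b[6]; then 0 at a[9]=b[8]; then 0 at a[10]=b[9]; then 2 at a[11]=b[10]; then 1 at a[12]=b[11] — 8 values in the same relative order in both. Since dp[14][11] = 8, nothing longer is possible.

8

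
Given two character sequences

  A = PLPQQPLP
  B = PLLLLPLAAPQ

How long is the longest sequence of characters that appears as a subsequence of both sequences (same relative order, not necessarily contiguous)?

5

One common subsequence of length 5: P (A #1, B #1) → L (A #2, B #5) → P (A #6, B #6) → L (A #7, B #7) → P (A #8, B #10). Since dp[8][11] = 5, nothing longer is possible.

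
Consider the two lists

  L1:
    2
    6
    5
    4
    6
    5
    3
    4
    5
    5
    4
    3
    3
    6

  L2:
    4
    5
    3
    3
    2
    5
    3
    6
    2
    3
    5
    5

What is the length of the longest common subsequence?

Pick 2 (L1 #1, L2 #5), 5 (L1 #3, L2 #6), 6 (L1 #5, L2 #8), 3 (L1 #7, L2 #10), 5 (L1 #9, L2 #11), 5 (L1 #10, L2 #12); all 6 values appear in both, in order. The LCS DP gives dp[14][12] = 6, so this is optimal.

6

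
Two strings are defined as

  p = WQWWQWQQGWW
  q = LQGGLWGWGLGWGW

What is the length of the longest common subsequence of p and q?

One common subsequence of length 6: Q [2,2], W [3,6], W [4,8], W [6,12], G [9,13], W [11,14]. Since dp[11][14] = 6, nothing longer is possible.

6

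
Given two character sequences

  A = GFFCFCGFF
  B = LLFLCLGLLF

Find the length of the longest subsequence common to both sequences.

Let dp[i][j] be the LCS length of the first i characters of A and the first j characters of B. dp[i][j] = dp[i-1][j-1]+1 when the i-th and j-th characters match, else max(dp[i-1][j], dp[i][j-1]).
    ·  L  L  F  L  C  L  G  L  L  F
 ·  0  0  0  0  0  0  0  0  0  0  0
 G  0  0  0  0  0  0  0  1  1  1  1
 F  0  0  0  1  1  1  1  1  1  1  2
 F  0  0  0  1  1  1  1  1  1  1  2
 C  0  0  0  1  1  2  2  2  2  2  2
 F  0  0  0  1  1  2  2  2  2  2  3
 C  0  0  0  1  1  2  2  2  2  2  3
 G  0  0  0  1  1  2  2  3  3  3  3
 F  0  0  0  1  1  2  2  3  3  3  4
 F  0  0  0  1  1  2  2  3  3  3  4
dp[9][10] = 4. One LCS (by backtracking along matches): FCGF.

4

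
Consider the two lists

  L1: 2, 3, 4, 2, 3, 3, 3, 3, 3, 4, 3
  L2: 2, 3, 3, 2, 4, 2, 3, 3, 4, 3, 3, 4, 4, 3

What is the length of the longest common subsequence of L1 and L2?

10

One common subsequence of length 10: 2 at L1[1]=L2[1]; then 3 at L1[2]=L2[3]; then 4 at L1[3]=L2[5]; then 2 at L1[4]=L2[6]; then 3 at L1[5]=L2[7]; then 3 at L1[6]=L2[8]; then 3 at L1[7]=L2[10]; then 3 at L1[8]=L2[11]; then 4 at L1[10]=L2[13]; then 3 at L1[11]=L2[14]. dp[11][14] = 10 confirms this is the maximum.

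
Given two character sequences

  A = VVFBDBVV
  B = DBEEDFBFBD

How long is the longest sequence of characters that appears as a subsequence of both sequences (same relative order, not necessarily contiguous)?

Let dp[i][j] be the LCS length of the first i characters of A and the first j characters of B. dp[i][j] = dp[i-1][j-1]+1 when the i-th and j-th characters match, else max(dp[i-1][j], dp[i][j-1]).
    ·  D  B  E  E  D  F  B  F  B  D
 ·  0  0  0  0  0  0  0  0  0  0  0
 V  0  0  0  0  0  0  0  0  0  0  0
 V  0  0  0  0  0  0  0  0  0  0  0
 F  0  0  0  0  0  0  1  1  1  1  1
 B  0  0  1  1  1  1  1  2  2  2  2
 D  0  1  1  1  1  2  2  2  2  2  3
 B  0  1  2  2  2  2  2  3  3  3  3
 V  0  1  2  2  2  2  2  3  3  3  3
 V  0  1  2  2  2  2  2  3  3  3  3
dp[8][10] = 3. One LCS (by backtracking along matches): FBD.

3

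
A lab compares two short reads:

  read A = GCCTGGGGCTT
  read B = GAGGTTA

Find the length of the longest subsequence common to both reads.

5

Let dp[i][j] be the LCS length of the first i bases of read A and the first j bases of read B. dp[i][j] = dp[i-1][j-1]+1 when the i-th and j-th bases match, else max(dp[i-1][j], dp[i][j-1]).
    ·  G  A  G  G  T  T  A
 ·  0  0  0  0  0  0  0  0
 G  0  1  1  1  1  1  1  1
 C  0  1  1  1  1  1  1  1
 C  0  1  1  1  1  1  1  1
 T  0  1  1  1  1  2  2  2
 G  0  1  1  2  2  2  2  2
 G  0  1  1  2  3  3  3  3
 G  0  1  1  2  3  3  3  3
 G  0  1  1  2  3  3  3  3
 C  0  1  1  2  3  3  3  3
 T  0  1  1  2  3  4  4  4
 T  0  1  1  2  3  4  5  5
dp[11][7] = 5. One LCS (by backtracking along matches): GGGTT.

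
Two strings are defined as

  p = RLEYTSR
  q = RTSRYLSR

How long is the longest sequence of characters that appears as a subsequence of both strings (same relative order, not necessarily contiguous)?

Let dp[i][j] be the LCS length of the first i characters of p and the first j characters of q. dp[i][j] = dp[i-1][j-1]+1 when the i-th and j-th characters match, else max(dp[i-1][j], dp[i][j-1]).
    ·  R  T  S  R  Y  L  S  R
 ·  0  0  0  0  0  0  0  0  0
 R  0  1  1  1  1  1  1  1  1
 L  0  1  1  1  1  1  2  2  2
 E  0  1  1  1  1  1  2  2  2
 Y  0  1  1  1  1  2  2  2  2
 T  0  1  2  2  2  2  2  2  2
 S  0  1  2  3  3  3  3  3  3
 R  0  1  2  3  4  4  4  4  4
dp[7][8] = 4. One LCS (by backtracking along matches): RLSR.

4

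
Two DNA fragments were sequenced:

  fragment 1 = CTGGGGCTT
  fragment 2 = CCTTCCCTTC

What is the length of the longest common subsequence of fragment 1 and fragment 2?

Match C at fragment 1[1]=fragment 2[2], then T at fragment 1[2]=fragment 2[4], then C at fragment 1[7]=fragment 2[7], then T at fragment 1[8]=fragment 2[8], then T at fragment 1[9]=fragment 2[9] — 5 bases in the same relative order in both. Since dp[9][10] = 5, nothing longer is possible.

5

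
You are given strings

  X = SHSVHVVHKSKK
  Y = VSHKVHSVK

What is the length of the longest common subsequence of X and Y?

6

Pick S at X[1]=Y[2], then H at X[2]=Y[3], then V at X[4]=Y[5], then H at X[5]=Y[6], then V at X[7]=Y[8], then K at X[12]=Y[9]; all 6 characters appear in both, in order. dp[12][9] = 6 confirms this is the maximum.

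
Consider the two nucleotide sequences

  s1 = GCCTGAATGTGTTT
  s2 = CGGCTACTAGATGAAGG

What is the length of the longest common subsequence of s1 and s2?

One common subsequence of length 9: G [1,3]; then C [2,4]; then C [3,7]; then T [4,12]; then G [5,13]; then A [6,14]; then A [7,15]; then G [9,16]; then G [11,17], and the DP table's final entry dp[14][17] is also 9, so no common subsequence is longer.

9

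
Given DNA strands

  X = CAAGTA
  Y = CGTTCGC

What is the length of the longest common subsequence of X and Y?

Match C [1,1]; then G [4,2]; then T [5,4] — 3 bases in the same relative order in both. Since dp[6][7] = 3, nothing longer is possible.

3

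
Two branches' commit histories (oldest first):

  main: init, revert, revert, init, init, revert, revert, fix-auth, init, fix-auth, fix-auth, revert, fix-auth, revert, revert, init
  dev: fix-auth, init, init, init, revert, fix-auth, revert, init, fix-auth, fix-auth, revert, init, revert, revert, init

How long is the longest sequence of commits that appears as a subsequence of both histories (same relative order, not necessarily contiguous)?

12

One common subsequence of length 12: init at main[1]=dev[2], then init at main[4]=dev[3], then init at main[5]=dev[4], then revert at main[6]=dev[5], then revert at main[7]=dev[7], then init at main[9]=dev[8], then fix-auth at main[10]=dev[9], then fix-auth at main[11]=dev[10], then revert at main[12]=dev[11], then revert at main[14]=dev[13], then revert at main[15]=dev[14], then init at main[16]=dev[15]. The LCS DP gives dp[16][15] = 12, so this is optimal.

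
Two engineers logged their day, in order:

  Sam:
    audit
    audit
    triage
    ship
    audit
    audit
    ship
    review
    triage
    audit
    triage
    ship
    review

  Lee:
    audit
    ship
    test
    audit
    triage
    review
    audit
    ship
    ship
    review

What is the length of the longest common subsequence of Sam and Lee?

7

Match audit at Sam[1]=Lee[1], then audit at Sam[2]=Lee[4], then triage at Sam[3]=Lee[5], then audit at Sam[6]=Lee[7], then ship at Sam[7]=Lee[8], then ship at Sam[12]=Lee[9], then review at Sam[13]=Lee[10] — 7 tasks in the same relative order in both. dp[13][10] = 7 confirms this is the maximum.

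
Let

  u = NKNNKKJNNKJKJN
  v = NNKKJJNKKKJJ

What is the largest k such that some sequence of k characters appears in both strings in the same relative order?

One common subsequence of length 9: N (u #3, v #1), then N (u #4, v #2), then K (u #5, v #3), then K (u #6, v #4), then J (u #7, v #6), then N (u #8, v #7), then K (u #10, v #10), then J (u #11, v #11), then J (u #13, v #12), and the DP table's final entry dp[14][12] is also 9, so no common subsequence is longer.

9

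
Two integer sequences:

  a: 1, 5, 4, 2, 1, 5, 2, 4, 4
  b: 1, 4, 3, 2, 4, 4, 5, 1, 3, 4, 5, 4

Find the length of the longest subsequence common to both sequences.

Let dp[i][j] be the LCS length of the first i values of a and the first j values of b. dp[i][j] = dp[i-1][j-1]+1 when the i-th and j-th values match, else max(dp[i-1][j], dp[i][j-1]).
    ·  1  4  3  2  4  4  5  1  3  4  5  4
 ·  0  0  0  0  0  0  0  0  0  0  0  0  0
 1  0  1  1  1  1  1  1  1  1  1  1  1  1
 5  0  1  1  1  1  1  1  2  2  2  2  2  2
 4  0  1  2  2  2  2  2  2  2  2  3  3  3
 2  0  1  2  2  3  3  3  3  3  3  3  3  3
 1  0  1  2  2  3  3  3  3  4  4  4  4  4
 5  0  1  2  2  3  3  3  4  4  4  4  5  5
 2  0  1  2  2  3  3  3  4  4  4  4  5  5
 4  0  1  2  2  3  4  4  4  4  4  5  5  6
 4  0  1  2  2  3  4  5  5  5  5  5  5  6
dp[9][12] = 6. One LCS (by backtracking along matches): 1, 4, 2, 1, 5, 4.

6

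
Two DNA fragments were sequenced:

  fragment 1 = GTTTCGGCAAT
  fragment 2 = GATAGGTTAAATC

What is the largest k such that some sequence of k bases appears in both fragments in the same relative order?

Match G [1,1]; then T [2,3]; then T [3,7]; then T [4,8]; then A [9,10]; then A [10,11]; then T [11,12] — 7 bases in the same relative order in both. Since dp[11][13] = 7, nothing longer is possible.

7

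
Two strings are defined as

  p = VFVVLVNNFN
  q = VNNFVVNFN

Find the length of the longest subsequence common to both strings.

7

One common subsequence of length 7: V (p #1, q #1); then F (p #2, q #4); then V (p #4, q #5); then V (p #6, q #6); then N (p #8, q #7); then F (p #9, q #8); then N (p #10, q #9). dp[10][9] = 7 confirms this is the maximum.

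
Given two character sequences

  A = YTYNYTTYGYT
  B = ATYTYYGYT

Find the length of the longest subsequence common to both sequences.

One common subsequence of length 7: Y at A[1]=B[3] → T at A[2]=B[4] → Y at A[5]=B[5] → Y at A[8]=B[6] → G at A[9]=B[7] → Y at A[10]=B[8] → T at A[11]=B[9]. dp[11][9] = 7 confirms this is the maximum.

7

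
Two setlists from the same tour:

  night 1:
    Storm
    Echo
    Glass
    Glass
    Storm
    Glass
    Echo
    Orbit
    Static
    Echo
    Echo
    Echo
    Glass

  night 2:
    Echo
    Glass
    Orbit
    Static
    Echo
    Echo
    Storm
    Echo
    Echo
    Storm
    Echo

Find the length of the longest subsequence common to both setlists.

7

One common subsequence of length 7: Echo [2,1], Glass [6,2], Orbit [8,3], Static [9,4], Echo [10,8], Echo [11,9], Echo [12,11]. Since dp[13][11] = 7, nothing longer is possible.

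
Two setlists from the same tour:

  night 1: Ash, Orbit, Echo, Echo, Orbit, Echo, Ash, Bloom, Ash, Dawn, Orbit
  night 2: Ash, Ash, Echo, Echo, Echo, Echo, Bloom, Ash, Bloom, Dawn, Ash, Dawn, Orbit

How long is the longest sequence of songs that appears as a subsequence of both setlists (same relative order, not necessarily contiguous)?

Taking Ash (night 1 #1, night 2 #2) → Echo (night 1 #3, night 2 #4) → Echo (night 1 #4, night 2 #5) → Echo (night 1 #6, night 2 #6) → Ash (night 1 #7, night 2 #8) → Bloom (night 1 #8, night 2 #9) → Ash (night 1 #9, night 2 #11) → Dawn (night 1 #10, night 2 #12) → Orbit (night 1 #11, night 2 #13) gives a common subsequence of length 9, and the DP table's final entry dp[11][13] is also 9, so no common subsequence is longer.

9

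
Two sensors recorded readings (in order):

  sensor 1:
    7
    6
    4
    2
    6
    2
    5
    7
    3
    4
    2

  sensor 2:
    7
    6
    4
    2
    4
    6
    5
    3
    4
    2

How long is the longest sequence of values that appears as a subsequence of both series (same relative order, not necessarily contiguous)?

Let dp[i][j] be the LCS length of the first i values of sensor 1 and the first j values of sensor 2. dp[i][j] = dp[i-1][j-1]+1 when the i-th and j-th values match, else max(dp[i-1][j], dp[i][j-1]).
    ·  7  6  4  2  4  6  5  3  4  2
 ·  0  0  0  0  0  0  0  0  0  0  0
 7  0  1  1  1  1  1  1  1  1  1  1
 6  0  1  2  2  2  2  2  2  2  2  2
 4  0  1  2  3  3  3  3  3  3  3  3
 2  0  1  2  3  4  4  4  4  4  4  4
 6  0  1  2  3  4  4  5  5  5  5  5
 2  0  1  2  3  4  4  5  5  5  5  6
 5  0  1  2  3  4  4  5  6  6  6  6
 7  0  1  2  3  4  4  5  6  6  6  6
 3  0  1  2  3  4  4  5  6  7  7  7
 4  0  1  2  3  4  5  5  6  7  8  8
 2  0  1  2  3  4  5  5  6  7  8  9
dp[11][10] = 9. One LCS (by backtracking along matches): 7, 6, 4, 2, 6, 5, 3, 4, 2.

9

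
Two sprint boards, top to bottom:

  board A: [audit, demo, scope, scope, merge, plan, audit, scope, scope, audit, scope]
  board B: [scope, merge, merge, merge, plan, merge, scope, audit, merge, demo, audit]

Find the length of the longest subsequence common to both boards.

5

Taking scope at board A[3]=board B[1], then merge at board A[5]=board B[4], then plan at board A[6]=board B[5], then audit at board A[7]=board B[8], then audit at board A[10]=board B[11] gives a common subsequence of length 5. dp[11][11] = 5 confirms this is the maximum.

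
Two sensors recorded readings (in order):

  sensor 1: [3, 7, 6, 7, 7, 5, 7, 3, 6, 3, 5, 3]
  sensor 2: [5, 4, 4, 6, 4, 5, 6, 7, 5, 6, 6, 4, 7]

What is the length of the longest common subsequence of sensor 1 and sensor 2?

One common subsequence of length 4: 6 at sensor 1[3]=sensor 2[7]; then 7 at sensor 1[5]=sensor 2[8]; then 5 at sensor 1[6]=sensor 2[9]; then 7 at sensor 1[7]=sensor 2[13]. The LCS DP gives dp[12][13] = 4, so this is optimal.

4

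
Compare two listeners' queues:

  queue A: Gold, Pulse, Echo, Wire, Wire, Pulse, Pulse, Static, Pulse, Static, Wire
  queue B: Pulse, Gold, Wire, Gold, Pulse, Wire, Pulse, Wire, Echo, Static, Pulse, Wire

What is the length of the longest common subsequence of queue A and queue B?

Match Gold [1,4], then Pulse [2,5], then Wire [4,6], then Wire [5,8], then Static [8,10], then Pulse [9,11], then Wire [11,12] — 7 songs in the same relative order in both. The LCS DP gives dp[11][12] = 7, so this is optimal.

7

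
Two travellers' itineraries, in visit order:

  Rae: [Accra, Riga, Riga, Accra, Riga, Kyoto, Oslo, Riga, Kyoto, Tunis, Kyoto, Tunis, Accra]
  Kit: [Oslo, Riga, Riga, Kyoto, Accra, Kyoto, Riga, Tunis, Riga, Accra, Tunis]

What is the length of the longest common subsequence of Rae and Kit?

7

Taking Riga (Rae #2, Kit #2) → Riga (Rae #3, Kit #3) → Accra (Rae #4, Kit #5) → Kyoto (Rae #6, Kit #6) → Riga (Rae #8, Kit #7) → Tunis (Rae #10, Kit #8) → Tunis (Rae #12, Kit #11) gives a common subsequence of length 7. The LCS DP gives dp[13][11] = 7, so this is optimal.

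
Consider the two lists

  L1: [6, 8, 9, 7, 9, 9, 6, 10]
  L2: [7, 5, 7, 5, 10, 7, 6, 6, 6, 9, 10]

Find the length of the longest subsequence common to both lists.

3

Taking 6 (L1 #1, L2 #9), then 9 (L1 #6, L2 #10), then 10 (L1 #8, L2 #11) gives a common subsequence of length 3, and the DP table's final entry dp[8][11] is also 3, so no common subsequence is longer.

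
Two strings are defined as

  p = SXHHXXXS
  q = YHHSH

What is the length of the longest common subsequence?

Let dp[i][j] be the LCS length of the first i characters of p and the first j characters of q. dp[i][j] = dp[i-1][j-1]+1 when the i-th and j-th characters match, else max(dp[i-1][j], dp[i][j-1]).
    ·  Y  H  H  S  H
 ·  0  0  0  0  0  0
 S  0  0  0  0  1  1
 X  0  0  0  0  1  1
 H  0  0  1  1  1  2
 H  0  0  1  2  2  2
 X  0  0  1  2  2  2
 X  0  0  1  2  2  2
 X  0  0  1  2  2  2
 S  0  0  1  2  3  3
dp[8][5] = 3. One LCS (by backtracking along matches): HHS.

3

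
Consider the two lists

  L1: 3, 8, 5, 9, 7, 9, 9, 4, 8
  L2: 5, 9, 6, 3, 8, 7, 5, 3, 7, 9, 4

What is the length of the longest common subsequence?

One common subsequence of length 6: 3 at L1[1]=L2[4]; then 8 at L1[2]=L2[5]; then 5 at L1[3]=L2[7]; then 7 at L1[5]=L2[9]; then 9 at L1[7]=L2[10]; then 4 at L1[8]=L2[11]. dp[9][11] = 6 confirms this is the maximum.

6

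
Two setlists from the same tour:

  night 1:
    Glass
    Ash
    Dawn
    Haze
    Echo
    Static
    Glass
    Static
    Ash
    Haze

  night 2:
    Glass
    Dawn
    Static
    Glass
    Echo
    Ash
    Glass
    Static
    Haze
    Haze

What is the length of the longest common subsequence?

6

Match Glass (night 1 #1, night 2 #1) → Dawn (night 1 #3, night 2 #2) → Echo (night 1 #5, night 2 #5) → Glass (night 1 #7, night 2 #7) → Static (night 1 #8, night 2 #8) → Haze (night 1 #10, night 2 #10) — 6 songs in the same relative order in both. dp[10][10] = 6 confirms this is the maximum.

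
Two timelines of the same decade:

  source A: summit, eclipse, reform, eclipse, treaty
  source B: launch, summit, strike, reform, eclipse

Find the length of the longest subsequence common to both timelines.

3

One common subsequence of length 3: summit [1,2]; then reform [3,4]; then eclipse [4,5]. Since dp[5][5] = 3, nothing longer is possible.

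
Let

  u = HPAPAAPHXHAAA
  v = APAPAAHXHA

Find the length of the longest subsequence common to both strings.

9

Let dp[i][j] be the LCS length of the first i characters of u and the first j characters of v. dp[i][j] = dp[i-1][j-1]+1 when the i-th and j-th characters match, else max(dp[i-1][j], dp[i][j-1]).
    ·  A  P  A  P  A  A  H  X  H  A
 ·  0  0  0  0  0  0  0  0  0  0  0
 H  0  0  0  0  0  0  0  1  1  1  1
 P  0  0  1  1  1  1  1  1  1  1  1
 A  0  1  1  2  2  2  2  2  2  2  2
 P  0  1  2  2  3  3  3  3  3  3  3
 A  0  1  2  3  3  4  4  4  4  4  4
 A  0  1  2  3  3  4  5  5  5  5  5
 P  0  1  2  3  4  4  5  5  5  5  5
 H  0  1  2  3  4  4  5  6  6  6  6
 X  0  1  2  3  4  4  5  6  7  7  7
 H  0  1  2  3  4  4  5  6  7  8  8
 A  0  1  2  3  4  5  5  6  7  8  9
 A  0  1  2  3  4  5  6  6  7  8  9
 A  0  1  2  3  4  5  6  6  7  8  9
dp[13][10] = 9. One LCS (by backtracking along matches): PAPAAHXHA.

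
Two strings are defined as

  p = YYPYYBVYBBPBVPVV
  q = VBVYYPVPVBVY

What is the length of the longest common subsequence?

Match B (p #6, q #2); then V (p #7, q #3); then Y (p #8, q #5); then P (p #11, q #6); then V (p #13, q #7); then P (p #14, q #8); then V (p #15, q #9); then V (p #16, q #11) — 8 characters in the same relative order in both. Since dp[16][12] = 8, nothing longer is possible.

8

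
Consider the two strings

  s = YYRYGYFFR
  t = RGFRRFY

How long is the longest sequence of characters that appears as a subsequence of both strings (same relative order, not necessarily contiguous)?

Let dp[i][j] be the LCS length of the first i characters of s and the first j characters of t. dp[i][j] = dp[i-1][j-1]+1 when the i-th and j-th characters match, else max(dp[i-1][j], dp[i][j-1]).
    ·  R  G  F  R  R  F  Y
 ·  0  0  0  0  0  0  0  0
 Y  0  0  0  0  0  0  0  1
 Y  0  0  0  0  0  0  0  1
 R  0  1  1  1  1  1  1  1
 Y  0  1  1  1  1  1  1  2
 G  0  1  2  2  2  2  2  2
 Y  0  1  2  2  2  2  2  3
 F  0  1  2  3  3  3  3  3
 F  0  1  2  3  3  3  4  4
 R  0  1  2  3  4  4  4  4
dp[9][7] = 4. One LCS (by backtracking along matches): RGFF.

4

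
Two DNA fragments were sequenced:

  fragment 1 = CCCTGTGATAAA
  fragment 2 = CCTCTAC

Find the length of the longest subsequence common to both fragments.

One common subsequence of length 5: C at fragment 1[1]=fragment 2[1] → C at fragment 1[2]=fragment 2[2] → C at fragment 1[3]=fragment 2[4] → T at fragment 1[6]=fragment 2[5] → A at fragment 1[8]=fragment 2[6], and the DP table's final entry dp[12][7] is also 5, so no common subsequence is longer.

5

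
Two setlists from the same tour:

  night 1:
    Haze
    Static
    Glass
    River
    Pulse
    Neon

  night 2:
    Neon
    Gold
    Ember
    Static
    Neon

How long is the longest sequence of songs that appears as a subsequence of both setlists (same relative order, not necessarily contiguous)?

Pick Static at night 1[2]=night 2[4] → Neon at night 1[6]=night 2[5]; all 2 songs appear in both, in order. dp[6][5] = 2 confirms this is the maximum.

2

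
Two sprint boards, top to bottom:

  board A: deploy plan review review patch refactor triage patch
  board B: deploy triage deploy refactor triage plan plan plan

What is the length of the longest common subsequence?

Match deploy (board A #1, board B #3); then refactor (board A #6, board B #4); then triage (board A #7, board B #5) — 3 tasks in the same relative order in both. dp[8][8] = 3 confirms this is the maximum.

3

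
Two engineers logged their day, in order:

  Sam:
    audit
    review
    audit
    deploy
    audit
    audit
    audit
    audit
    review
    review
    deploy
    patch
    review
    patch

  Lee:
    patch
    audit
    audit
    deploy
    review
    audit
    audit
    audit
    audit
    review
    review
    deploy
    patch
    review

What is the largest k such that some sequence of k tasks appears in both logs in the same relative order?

One common subsequence of length 12: audit [1,2], then audit [3,3], then deploy [4,4], then audit [5,6], then audit [6,7], then audit [7,8], then audit [8,9], then review [9,10], then review [10,11], then deploy [11,12], then patch [12,13], then review [13,14]. dp[14][14] = 12 confirms this is the maximum.

12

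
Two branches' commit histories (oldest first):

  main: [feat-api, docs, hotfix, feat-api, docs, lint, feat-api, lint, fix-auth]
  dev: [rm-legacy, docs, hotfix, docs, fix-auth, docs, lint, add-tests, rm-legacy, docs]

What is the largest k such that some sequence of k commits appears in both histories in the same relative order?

One common subsequence of length 4: docs [2,2], hotfix [3,3], docs [5,6], lint [6,7]. Since dp[9][10] = 4, nothing longer is possible.

4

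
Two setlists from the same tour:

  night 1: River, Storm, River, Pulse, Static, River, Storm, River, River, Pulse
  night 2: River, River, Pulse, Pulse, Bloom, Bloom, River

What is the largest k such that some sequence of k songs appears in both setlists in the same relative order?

4

Taking River [1,1], River [3,2], Pulse [4,4], River [9,7] gives a common subsequence of length 4. Since dp[10][7] = 4, nothing longer is possible.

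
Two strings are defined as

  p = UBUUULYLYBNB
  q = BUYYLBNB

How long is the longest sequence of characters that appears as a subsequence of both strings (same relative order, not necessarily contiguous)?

Pick B (p #2, q #1); then U (p #3, q #2); then Y (p #7, q #4); then L (p #8, q #5); then B (p #10, q #6); then N (p #11, q #7); then B (p #12, q #8); all 7 characters appear in both, in order, and the DP table's final entry dp[12][8] is also 7, so no common subsequence is longer.

7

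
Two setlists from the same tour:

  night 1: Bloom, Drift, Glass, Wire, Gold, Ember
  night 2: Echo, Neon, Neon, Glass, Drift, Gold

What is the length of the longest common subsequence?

Pick Drift [2,5]; then Gold [5,6]; all 2 songs appear in both, in order, and the DP table's final entry dp[6][6] is also 2, so no common subsequence is longer.

2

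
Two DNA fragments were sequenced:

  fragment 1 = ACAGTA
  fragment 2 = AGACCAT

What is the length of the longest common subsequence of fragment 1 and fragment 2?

Pick A [1,3], C [2,5], A [3,6], T [5,7]; all 4 bases appear in both, in order. The LCS DP gives dp[6][7] = 4, so this is optimal.

4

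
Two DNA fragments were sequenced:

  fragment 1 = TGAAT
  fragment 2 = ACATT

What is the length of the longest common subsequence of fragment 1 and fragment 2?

3

One common subsequence of length 3: A [3,1], then A [4,3], then T [5,5]. The LCS DP gives dp[5][5] = 3, so this is optimal.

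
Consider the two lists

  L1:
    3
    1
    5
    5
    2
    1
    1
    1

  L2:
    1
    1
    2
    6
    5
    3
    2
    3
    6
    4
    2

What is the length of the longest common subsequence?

3

Let dp[i][j] be the LCS length of the first i values of L1 and the first j values of L2. dp[i][j] = dp[i-1][j-1]+1 when the i-th and j-th values match, else max(dp[i-1][j], dp[i][j-1]).
    ·  1  1  2  6  5  3  2  3  6  4  2
 ·  0  0  0  0  0  0  0  0  0  0  0  0
 3  0  0  0  0  0  0  1  1  1  1  1  1
 1  0  1  1  1  1  1  1  1  1  1  1  1
 5  0  1  1  1  1  2  2  2  2  2  2  2
 5  0  1  1  1  1  2  2  2  2  2  2  2
 2  0  1  1  2  2  2  2  3  3  3  3  3
 1  0  1  2  2  2  2  2  3  3  3  3  3
 1  0  1  2  2  2  2  2  3  3  3  3  3
 1  0  1  2  2  2  2  2  3  3  3  3  3
dp[8][11] = 3. One LCS (by backtracking along matches): 1, 5, 2.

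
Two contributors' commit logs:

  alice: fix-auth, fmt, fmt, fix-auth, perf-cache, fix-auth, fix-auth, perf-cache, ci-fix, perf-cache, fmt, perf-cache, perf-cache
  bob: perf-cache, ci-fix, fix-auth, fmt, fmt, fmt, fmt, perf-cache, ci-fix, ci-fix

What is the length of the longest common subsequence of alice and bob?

5

One common subsequence of length 5: fix-auth (alice #1, bob #3), then fmt (alice #2, bob #6), then fmt (alice #3, bob #7), then perf-cache (alice #5, bob #8), then ci-fix (alice #9, bob #10). Since dp[13][10] = 5, nothing longer is possible.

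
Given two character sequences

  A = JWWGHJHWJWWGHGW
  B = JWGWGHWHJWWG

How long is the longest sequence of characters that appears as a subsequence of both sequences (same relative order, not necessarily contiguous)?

Taking J [1,1] → W [2,2] → W [3,4] → G [4,5] → H [5,6] → H [7,8] → J [9,9] → W [10,10] → W [11,11] → G [14,12] gives a common subsequence of length 10, and the DP table's final entry dp[15][12] is also 10, so no common subsequence is longer.

10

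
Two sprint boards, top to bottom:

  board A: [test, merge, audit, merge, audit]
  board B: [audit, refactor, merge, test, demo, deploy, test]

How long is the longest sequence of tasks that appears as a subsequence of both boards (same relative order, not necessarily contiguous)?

Match audit at board A[3]=board B[1] → merge at board A[4]=board B[3] — 2 tasks in the same relative order in both. Since dp[5][7] = 2, nothing longer is possible.

2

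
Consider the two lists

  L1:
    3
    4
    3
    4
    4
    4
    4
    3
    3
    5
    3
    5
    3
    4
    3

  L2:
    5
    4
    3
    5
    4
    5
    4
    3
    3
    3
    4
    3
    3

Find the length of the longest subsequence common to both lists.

9

Pick 4 at L1[2]=L2[2] → 3 at L1[3]=L2[3] → 4 at L1[4]=L2[5] → 4 at L1[7]=L2[7] → 3 at L1[8]=L2[8] → 3 at L1[9]=L2[9] → 3 at L1[11]=L2[10] → 3 at L1[13]=L2[12] → 3 at L1[15]=L2[13]; all 9 values appear in both, in order. Since dp[15][13] = 9, nothing longer is possible.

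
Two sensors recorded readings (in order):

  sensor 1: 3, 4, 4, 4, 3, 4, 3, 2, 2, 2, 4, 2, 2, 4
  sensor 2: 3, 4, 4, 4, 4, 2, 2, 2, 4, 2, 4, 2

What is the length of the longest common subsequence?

11

One common subsequence of length 11: 3 at sensor 1[1]=sensor 2[1]; then 4 at sensor 1[2]=sensor 2[2]; then 4 at sensor 1[3]=sensor 2[3]; then 4 at sensor 1[4]=sensor 2[4]; then 4 at sensor 1[6]=sensor 2[5]; then 2 at sensor 1[8]=sensor 2[6]; then 2 at sensor 1[9]=sensor 2[7]; then 2 at sensor 1[10]=sensor 2[8]; then 4 at sensor 1[11]=sensor 2[9]; then 2 at sensor 1[12]=sensor 2[10]; then 2 at sensor 1[13]=sensor 2[12]. The LCS DP gives dp[14][12] = 11, so this is optimal.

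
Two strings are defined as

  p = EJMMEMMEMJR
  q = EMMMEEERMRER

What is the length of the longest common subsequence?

7

Taking E [1,1] → M [3,3] → M [4,4] → E [5,7] → M [6,9] → E [8,11] → R [11,12] gives a common subsequence of length 7. The LCS DP gives dp[11][12] = 7, so this is optimal.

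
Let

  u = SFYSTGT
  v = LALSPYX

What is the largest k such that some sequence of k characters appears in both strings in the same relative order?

2

Let dp[i][j] be the LCS length of the first i characters of u and the first j characters of v. dp[i][j] = dp[i-1][j-1]+1 when the i-th and j-th characters match, else max(dp[i-1][j], dp[i][j-1]).
    ·  L  A  L  S  P  Y  X
 ·  0  0  0  0  0  0  0  0
 S  0  0  0  0  1  1  1  1
 F  0  0  0  0  1  1  1  1
 Y  0  0  0  0  1  1  2  2
 S  0  0  0  0  1  1  2  2
 T  0  0  0  0  1  1  2  2
 G  0  0  0  0  1  1  2  2
 T  0  0  0  0  1  1  2  2
dp[7][7] = 2. One LCS (by backtracking along matches): SY.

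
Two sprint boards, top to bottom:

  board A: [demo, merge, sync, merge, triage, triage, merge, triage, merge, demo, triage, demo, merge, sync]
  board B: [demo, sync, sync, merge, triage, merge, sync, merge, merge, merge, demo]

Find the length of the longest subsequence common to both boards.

7

Taking demo (board A #1, board B #1), then merge (board A #2, board B #6), then sync (board A #3, board B #7), then merge (board A #4, board B #8), then merge (board A #7, board B #9), then merge (board A #9, board B #10), then demo (board A #12, board B #11) gives a common subsequence of length 7. The LCS DP gives dp[14][11] = 7, so this is optimal.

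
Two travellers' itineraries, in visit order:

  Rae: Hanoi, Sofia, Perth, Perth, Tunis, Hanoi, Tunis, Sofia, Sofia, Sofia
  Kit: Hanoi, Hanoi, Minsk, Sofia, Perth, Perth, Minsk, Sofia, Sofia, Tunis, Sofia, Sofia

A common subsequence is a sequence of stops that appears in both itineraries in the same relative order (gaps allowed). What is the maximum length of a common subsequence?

Match Hanoi (Rae #1, Kit #2); then Sofia (Rae #2, Kit #4); then Perth (Rae #3, Kit #5); then Perth (Rae #4, Kit #6); then Tunis (Rae #7, Kit #10); then Sofia (Rae #9, Kit #11); then Sofia (Rae #10, Kit #12) — 7 stops in the same relative order in both, and the DP table's final entry dp[10][12] is also 7, so no common subsequence is longer.

7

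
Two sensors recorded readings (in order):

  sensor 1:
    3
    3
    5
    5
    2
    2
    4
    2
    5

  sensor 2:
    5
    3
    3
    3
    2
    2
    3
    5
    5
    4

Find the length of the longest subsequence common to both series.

Let dp[i][j] be the LCS length of the first i values of sensor 1 and the first j values of sensor 2. dp[i][j] = dp[i-1][j-1]+1 when the i-th and j-th values match, else max(dp[i-1][j], dp[i][j-1]).
    ·  5  3  3  3  2  2  3  5  5  4
 ·  0  0  0  0  0  0  0  0  0  0  0
 3  0  0  1  1  1  1  1  1  1  1  1
 3  0  0  1  2  2  2  2  2  2  2  2
 5  0  1  1  2  2  2  2  2  3  3  3
 5  0  1  1  2  2  2  2  2  3  4  4
 2  0  1  1  2  2  3  3  3  3  4  4
 2  0  1  1  2  2  3  4  4  4  4  4
 4  0  1  1  2  2  3  4  4  4  4  5
 2  0  1  1  2  2  3  4  4  4  4  5
 5  0  1  1  2  2  3  4  4  5  5  5
dp[9][10] = 5. One LCS (by backtracking along matches): 3, 3, 5, 5, 4.

5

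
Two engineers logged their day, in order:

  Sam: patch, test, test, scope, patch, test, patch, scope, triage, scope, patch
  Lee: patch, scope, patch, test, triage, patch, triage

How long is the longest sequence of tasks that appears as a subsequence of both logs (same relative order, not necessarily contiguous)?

Pick patch at Sam[1]=Lee[1] → scope at Sam[4]=Lee[2] → patch at Sam[5]=Lee[3] → test at Sam[6]=Lee[4] → patch at Sam[7]=Lee[6] → triage at Sam[9]=Lee[7]; all 6 tasks appear in both, in order. dp[11][7] = 6 confirms this is the maximum.

6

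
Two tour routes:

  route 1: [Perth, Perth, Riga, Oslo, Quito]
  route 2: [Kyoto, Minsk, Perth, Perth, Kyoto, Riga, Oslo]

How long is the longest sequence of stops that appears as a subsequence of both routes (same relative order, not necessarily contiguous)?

4

One common subsequence of length 4: Perth at route 1[1]=route 2[3]; then Perth at route 1[2]=route 2[4]; then Riga at route 1[3]=route 2[6]; then Oslo at route 1[4]=route 2[7]. dp[5][7] = 4 confirms this is the maximum.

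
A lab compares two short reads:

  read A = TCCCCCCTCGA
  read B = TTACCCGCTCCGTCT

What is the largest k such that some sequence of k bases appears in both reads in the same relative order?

Match T [1,2], then C [2,4], then C [3,5], then C [4,6], then C [5,8], then C [6,10], then C [7,11], then T [8,13], then C [9,14] — 9 bases in the same relative order in both, and the DP table's final entry dp[11][15] is also 9, so no common subsequence is longer.

9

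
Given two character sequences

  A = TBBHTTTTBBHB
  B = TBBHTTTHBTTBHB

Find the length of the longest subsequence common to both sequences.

One common subsequence of length 11: T at A[1]=B[1] → B at A[2]=B[2] → B at A[3]=B[3] → H at A[4]=B[4] → T at A[5]=B[6] → T at A[6]=B[7] → T at A[7]=B[10] → T at A[8]=B[11] → B at A[10]=B[12] → H at A[11]=B[13] → B at A[12]=B[14]. Since dp[12][14] = 11, nothing longer is possible.

11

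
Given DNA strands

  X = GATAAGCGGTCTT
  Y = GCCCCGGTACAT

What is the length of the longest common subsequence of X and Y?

7

Taking G [1,1], then C [7,5], then G [8,6], then G [9,7], then T [10,8], then C [11,10], then T [13,12] gives a common subsequence of length 7. The LCS DP gives dp[13][12] = 7, so this is optimal.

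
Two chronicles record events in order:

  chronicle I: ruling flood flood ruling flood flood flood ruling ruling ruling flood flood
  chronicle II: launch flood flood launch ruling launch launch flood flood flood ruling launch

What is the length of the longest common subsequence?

Pick flood at chronicle I[2]=chronicle II[2]; then flood at chronicle I[3]=chronicle II[3]; then ruling at chronicle I[4]=chronicle II[5]; then flood at chronicle I[5]=chronicle II[8]; then flood at chronicle I[6]=chronicle II[9]; then flood at chronicle I[7]=chronicle II[10]; then ruling at chronicle I[8]=chronicle II[11]; all 7 events appear in both, in order. The LCS DP gives dp[12][12] = 7, so this is optimal.

7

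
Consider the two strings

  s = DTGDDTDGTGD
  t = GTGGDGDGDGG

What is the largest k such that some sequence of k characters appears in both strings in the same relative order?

Pick T (s #2, t #2); then G (s #3, t #4); then D (s #4, t #5); then D (s #5, t #7); then D (s #7, t #9); then G (s #8, t #10); then G (s #10, t #11); all 7 characters appear in both, in order. Since dp[11][11] = 7, nothing longer is possible.

7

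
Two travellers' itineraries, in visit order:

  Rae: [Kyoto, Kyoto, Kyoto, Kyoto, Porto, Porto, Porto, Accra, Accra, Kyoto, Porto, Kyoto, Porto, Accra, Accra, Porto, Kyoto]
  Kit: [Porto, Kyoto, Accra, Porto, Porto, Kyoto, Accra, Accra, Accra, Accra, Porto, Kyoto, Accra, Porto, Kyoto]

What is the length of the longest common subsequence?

Match Kyoto (Rae #1, Kit #2); then Porto (Rae #5, Kit #4); then Porto (Rae #6, Kit #5); then Accra (Rae #8, Kit #9); then Accra (Rae #9, Kit #10); then Porto (Rae #11, Kit #11); then Kyoto (Rae #12, Kit #12); then Accra (Rae #15, Kit #13); then Porto (Rae #16, Kit #14); then Kyoto (Rae #17, Kit #15) — 10 stops in the same relative order in both. The LCS DP gives dp[17][15] = 10, so this is optimal.

10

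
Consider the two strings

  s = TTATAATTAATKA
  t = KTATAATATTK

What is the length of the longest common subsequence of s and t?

Taking T at s[2]=t[2], then A at s[3]=t[3], then T at s[4]=t[4], then A at s[5]=t[5], then A at s[6]=t[6], then T at s[7]=t[7], then T at s[8]=t[9], then T at s[11]=t[10], then K at s[12]=t[11] gives a common subsequence of length 9. Since dp[13][11] = 9, nothing longer is possible.

9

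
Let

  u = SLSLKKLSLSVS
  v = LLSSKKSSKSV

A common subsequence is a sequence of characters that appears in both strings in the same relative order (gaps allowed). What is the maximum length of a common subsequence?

7

Pick S at u[1]=v[3] → S at u[3]=v[4] → K at u[5]=v[5] → K at u[6]=v[6] → S at u[8]=v[8] → S at u[10]=v[10] → V at u[11]=v[11]; all 7 characters appear in both, in order. Since dp[12][11] = 7, nothing longer is possible.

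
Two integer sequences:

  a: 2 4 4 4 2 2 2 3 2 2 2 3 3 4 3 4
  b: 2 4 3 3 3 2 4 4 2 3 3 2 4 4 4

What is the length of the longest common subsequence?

9

Match 2 [1,1], then 4 [2,2], then 4 [3,7], then 4 [4,8], then 2 [5,9], then 3 [8,11], then 2 [9,12], then 4 [14,14], then 4 [16,15] — 9 values in the same relative order in both, and the DP table's final entry dp[16][15] is also 9, so no common subsequence is longer.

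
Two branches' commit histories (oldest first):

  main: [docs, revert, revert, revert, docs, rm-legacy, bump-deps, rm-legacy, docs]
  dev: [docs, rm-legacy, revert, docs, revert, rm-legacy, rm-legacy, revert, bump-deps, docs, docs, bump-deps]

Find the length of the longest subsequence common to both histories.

6

Pick docs at main[1]=dev[1], then revert at main[2]=dev[3], then revert at main[3]=dev[5], then revert at main[4]=dev[8], then docs at main[5]=dev[11], then bump-deps at main[7]=dev[12]; all 6 commits appear in both, in order. Since dp[9][12] = 6, nothing longer is possible.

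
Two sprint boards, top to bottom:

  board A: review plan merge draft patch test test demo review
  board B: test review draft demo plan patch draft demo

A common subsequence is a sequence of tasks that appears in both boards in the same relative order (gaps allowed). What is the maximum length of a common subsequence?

4

Pick review [1,2] → plan [2,5] → draft [4,7] → demo [8,8]; all 4 tasks appear in both, in order. The LCS DP gives dp[9][8] = 4, so this is optimal.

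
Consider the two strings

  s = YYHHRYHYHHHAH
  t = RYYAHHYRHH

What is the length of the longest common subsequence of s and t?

7

One common subsequence of length 7: Y at s[1]=t[2] → Y at s[2]=t[3] → H at s[3]=t[5] → H at s[4]=t[6] → R at s[5]=t[8] → H at s[11]=t[9] → H at s[13]=t[10]. dp[13][10] = 7 confirms this is the maximum.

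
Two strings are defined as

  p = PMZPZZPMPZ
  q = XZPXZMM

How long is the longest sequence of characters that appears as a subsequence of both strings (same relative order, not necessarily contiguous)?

4

Let dp[i][j] be the LCS length of the first i characters of p and the first j characters of q. dp[i][j] = dp[i-1][j-1]+1 when the i-th and j-th characters match, else max(dp[i-1][j], dp[i][j-1]).
    ·  X  Z  P  X  Z  M  M
 ·  0  0  0  0  0  0  0  0
 P  0  0  0  1  1  1  1  1
 M  0  0  0  1  1  1  2  2
 Z  0  0  1  1  1  2  2  2
 P  0  0  1  2  2  2  2  2
 Z  0  0  1  2  2  3  3  3
 Z  0  0  1  2  2  3  3  3
 P  0  0  1  2  2  3  3  3
 M  0  0  1  2  2  3  4  4
 P  0  0  1  2  2  3  4  4
 Z  0  0  1  2  2  3  4  4
dp[10][7] = 4. One LCS (by backtracking along matches): ZPZM.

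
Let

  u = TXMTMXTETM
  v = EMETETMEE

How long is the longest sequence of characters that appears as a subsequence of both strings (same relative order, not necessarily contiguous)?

5

Let dp[i][j] be the LCS length of the first i characters of u and the first j characters of v. dp[i][j] = dp[i-1][j-1]+1 when the i-th and j-th characters match, else max(dp[i-1][j], dp[i][j-1]).
    ·  E  M  E  T  E  T  M  E  E
 ·  0  0  0  0  0  0  0  0  0  0
 T  0  0  0  0  1  1  1  1  1  1
 X  0  0  0  0  1  1  1  1  1  1
 M  0  0  1  1  1  1  1  2  2  2
 T  0  0  1  1  2  2  2  2  2  2
 M  0  0  1  1  2  2  2  3  3  3
 X  0  0  1  1  2  2  2  3  3  3
 T  0  0  1  1  2  2  3  3  3  3
 E  0  1  1  2  2  3  3  3  4  4
 T  0  1  1  2  3  3  4  4  4  4
 M  0  1  2  2  3  3  4  5  5  5
dp[10][9] = 5. One LCS (by backtracking along matches): MTETM.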